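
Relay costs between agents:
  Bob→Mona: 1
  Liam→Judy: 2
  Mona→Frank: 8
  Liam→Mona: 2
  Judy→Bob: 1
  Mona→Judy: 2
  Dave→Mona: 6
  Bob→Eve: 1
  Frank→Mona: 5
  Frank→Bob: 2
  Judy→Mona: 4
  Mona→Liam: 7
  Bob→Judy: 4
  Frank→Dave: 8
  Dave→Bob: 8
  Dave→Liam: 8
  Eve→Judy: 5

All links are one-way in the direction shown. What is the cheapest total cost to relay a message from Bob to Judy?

3

Checking several routes:
Bob → Eve → Judy: 1 + 5 = 6
Bob → Mona → Judy: 1 + 2 = 3
Bob → Judy: 4
Best route has total 3.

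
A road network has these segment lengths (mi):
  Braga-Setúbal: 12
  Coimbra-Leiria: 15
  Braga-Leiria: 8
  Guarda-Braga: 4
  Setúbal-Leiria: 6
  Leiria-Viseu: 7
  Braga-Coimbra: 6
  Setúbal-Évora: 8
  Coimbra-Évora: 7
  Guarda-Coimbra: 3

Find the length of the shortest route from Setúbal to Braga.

12

Some routes from Setúbal to Braga:
Setúbal -> Leiria -> Coimbra -> Guarda -> Braga: 6 + 15 + 3 + 4 = 28
Setúbal -> Évora -> Coimbra -> Braga: 8 + 7 + 6 = 21
Setúbal -> Leiria -> Coimbra -> Braga: 6 + 15 + 6 = 27
Setúbal -> Braga: 12
Setúbal -> Leiria -> Braga: 6 + 8 = 14
Setúbal -> Évora -> Coimbra -> Guarda -> Braga: 8 + 7 + 3 + 4 = 22
Shortest: 12 mi.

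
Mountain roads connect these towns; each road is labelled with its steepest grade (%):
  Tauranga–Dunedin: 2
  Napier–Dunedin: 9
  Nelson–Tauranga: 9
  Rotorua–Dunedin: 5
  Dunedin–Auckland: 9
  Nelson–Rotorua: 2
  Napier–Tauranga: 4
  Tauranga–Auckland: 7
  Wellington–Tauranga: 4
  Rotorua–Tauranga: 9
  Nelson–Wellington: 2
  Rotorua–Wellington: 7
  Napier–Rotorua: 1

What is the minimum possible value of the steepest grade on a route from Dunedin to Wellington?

A few of the Dunedin→Wellington routes:
Dunedin-Rotorua-Nelson-Wellington: max(5, 2, 2) = 5
Dunedin-Tauranga-Wellington: max(2, 4) = 4
Dunedin-Rotorua-Napier-Tauranga-Wellington: max(5, 1, 4, 4) = 5
Dunedin-Tauranga-Napier-Rotorua-Nelson-Wellington: max(2, 4, 1, 2, 2) = 4
Smallest bottleneck: 4%.

4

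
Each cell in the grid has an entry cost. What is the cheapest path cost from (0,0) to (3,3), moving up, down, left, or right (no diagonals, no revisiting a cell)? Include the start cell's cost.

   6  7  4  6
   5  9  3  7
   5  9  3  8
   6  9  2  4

Best path: [0,0]→[0,1]→[0,2]→[1,2]→[2,2]→[3,2]→[3,3]
Cost: 6 + 7 + 4 + 3 + 3 + 2 + 4 = 29

29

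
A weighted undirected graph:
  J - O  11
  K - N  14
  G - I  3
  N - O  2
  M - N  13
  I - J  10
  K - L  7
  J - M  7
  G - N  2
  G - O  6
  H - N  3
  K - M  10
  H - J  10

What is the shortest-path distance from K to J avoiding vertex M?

27

Paths from K to J avoiding M:
K→N→O→J: 14 + 2 + 11 = 27
K→N→O→G→I→J: 14 + 2 + 6 + 3 + 10 = 35
K→N→G→I→J: 14 + 2 + 3 + 10 = 29
K→N→H→J: 14 + 3 + 10 = 27
K→N→G→O→J: 14 + 2 + 6 + 11 = 33
The minimum is 27.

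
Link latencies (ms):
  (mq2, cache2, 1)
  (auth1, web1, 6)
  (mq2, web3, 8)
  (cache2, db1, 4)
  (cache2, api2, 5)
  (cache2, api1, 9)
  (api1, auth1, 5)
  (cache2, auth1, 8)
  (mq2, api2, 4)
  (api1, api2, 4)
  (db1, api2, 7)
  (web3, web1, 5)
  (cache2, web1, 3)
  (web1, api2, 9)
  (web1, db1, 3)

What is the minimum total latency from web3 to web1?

Checking several routes:
web3→mq2→api2→cache2→web1: 8 + 4 + 5 + 3 = 20
web3→mq2→cache2→web1: 8 + 1 + 3 = 12
web3→mq2→cache2→db1→web1: 8 + 1 + 4 + 3 = 16
web3→web1: 5
Best route has total 5 ms.

5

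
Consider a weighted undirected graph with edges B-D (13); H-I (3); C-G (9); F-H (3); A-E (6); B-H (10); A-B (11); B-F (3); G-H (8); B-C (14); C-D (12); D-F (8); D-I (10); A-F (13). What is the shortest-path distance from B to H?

6

A few of the B→H routes:
B→D→I→H: 13 + 10 + 3 = 26
B→H: 10
B→F→H: 3 + 3 = 6
B→F→D→I→H: 3 + 8 + 10 + 3 = 24
B→D→F→H: 13 + 8 + 3 = 24
Best route has total 6.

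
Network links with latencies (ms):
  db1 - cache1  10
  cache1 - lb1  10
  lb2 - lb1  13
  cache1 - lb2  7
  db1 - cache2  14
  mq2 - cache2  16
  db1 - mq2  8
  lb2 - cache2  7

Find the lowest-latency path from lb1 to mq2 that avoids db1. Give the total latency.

36

Paths from lb1 to mq2 avoiding db1:
lb1-cache1-lb2-cache2-mq2: 10 + 7 + 7 + 16 = 40
lb1-lb2-cache2-mq2: 13 + 7 + 16 = 36
Shortest: 36 ms.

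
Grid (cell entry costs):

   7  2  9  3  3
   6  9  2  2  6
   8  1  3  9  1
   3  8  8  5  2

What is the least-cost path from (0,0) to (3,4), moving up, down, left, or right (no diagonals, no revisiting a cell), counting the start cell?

31

One optimal route is (0,0) (0,1) (0,2) (1,2) (1,3) (1,4) (2,4) (3,4).
Its cost is 7 + 2 + 9 + 2 + 2 + 6 + 1 + 2 = 31.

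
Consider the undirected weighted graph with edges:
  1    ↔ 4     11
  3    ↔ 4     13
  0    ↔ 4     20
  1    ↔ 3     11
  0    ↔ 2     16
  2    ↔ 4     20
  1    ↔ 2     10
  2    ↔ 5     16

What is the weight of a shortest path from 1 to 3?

11

Candidate routes:
1→2→4→3: 10 + 20 + 13 = 43
1→2→0→4→3: 10 + 16 + 20 + 13 = 59
1→4→3: 11 + 13 = 24
1→3: 11
Shortest: 11.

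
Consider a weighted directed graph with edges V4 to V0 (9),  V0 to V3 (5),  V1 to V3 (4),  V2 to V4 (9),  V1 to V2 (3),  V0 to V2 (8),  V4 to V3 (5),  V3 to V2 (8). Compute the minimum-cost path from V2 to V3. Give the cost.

Candidate routes:
V2-V4-V3: 9 + 5 = 14
V2-V4-V0-V3: 9 + 9 + 5 = 23
The minimum is 14.

14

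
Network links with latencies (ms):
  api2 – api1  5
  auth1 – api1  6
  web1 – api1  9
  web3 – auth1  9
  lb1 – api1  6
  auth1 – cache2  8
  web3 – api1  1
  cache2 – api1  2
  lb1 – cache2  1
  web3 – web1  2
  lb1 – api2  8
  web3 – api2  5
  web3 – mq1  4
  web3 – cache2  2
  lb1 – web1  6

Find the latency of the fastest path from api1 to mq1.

5

Some routes from api1 to mq1:
api1 -> cache2 -> web3 -> mq1: 2 + 2 + 4 = 8
api1 -> api2 -> web3 -> mq1: 5 + 5 + 4 = 14
api1 -> lb1 -> cache2 -> web3 -> mq1: 6 + 1 + 2 + 4 = 13
api1 -> web1 -> web3 -> mq1: 9 + 2 + 4 = 15
api1 -> web3 -> mq1: 1 + 4 = 5
api1 -> cache2 -> lb1 -> web1 -> web3 -> mq1: 2 + 1 + 6 + 2 + 4 = 15
Best route has total 5 ms.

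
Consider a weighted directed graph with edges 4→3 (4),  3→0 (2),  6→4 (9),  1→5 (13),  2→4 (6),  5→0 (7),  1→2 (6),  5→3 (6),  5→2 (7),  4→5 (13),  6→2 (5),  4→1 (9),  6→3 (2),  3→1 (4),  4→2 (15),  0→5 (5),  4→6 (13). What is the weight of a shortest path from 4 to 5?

11

Comparing a few candidate routes:
4 -> 3 -> 1 -> 5: 4 + 4 + 13 = 21
4 -> 6 -> 3 -> 0 -> 5: 13 + 2 + 2 + 5 = 22
4 -> 5: 13
4 -> 3 -> 0 -> 5: 4 + 2 + 5 = 11
4 -> 1 -> 5: 9 + 13 = 22
Shortest: 11.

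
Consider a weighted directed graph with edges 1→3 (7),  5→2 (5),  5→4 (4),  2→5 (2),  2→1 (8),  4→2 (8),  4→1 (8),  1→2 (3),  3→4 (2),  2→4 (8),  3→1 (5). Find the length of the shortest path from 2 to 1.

8

Candidate routes:
2 - 5 - 4 - 1: 2 + 4 + 8 = 14
2 - 4 - 1: 8 + 8 = 16
2 - 1: 8
The minimum is 8.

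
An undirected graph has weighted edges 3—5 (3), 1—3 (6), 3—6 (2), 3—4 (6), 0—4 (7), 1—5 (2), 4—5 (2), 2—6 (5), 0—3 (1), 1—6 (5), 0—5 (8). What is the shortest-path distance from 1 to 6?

5

Checking several routes:
1 → 3 → 6: 6 + 2 = 8
1 → 5 → 4 → 3 → 6: 2 + 2 + 6 + 2 = 12
1 → 6: 5
1 → 5 → 0 → 3 → 6: 2 + 8 + 1 + 2 = 13
1 → 5 → 4 → 0 → 3 → 6: 2 + 2 + 7 + 1 + 2 = 14
1 → 5 → 3 → 6: 2 + 3 + 2 = 7
Best route has total 5.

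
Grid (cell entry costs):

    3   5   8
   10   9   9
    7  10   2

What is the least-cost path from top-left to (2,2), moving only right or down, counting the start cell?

27

One optimal route is [0,0] -> [0,1] -> [0,2] -> [1,2] -> [2,2].
Its cost is 3 + 5 + 8 + 9 + 2 = 27.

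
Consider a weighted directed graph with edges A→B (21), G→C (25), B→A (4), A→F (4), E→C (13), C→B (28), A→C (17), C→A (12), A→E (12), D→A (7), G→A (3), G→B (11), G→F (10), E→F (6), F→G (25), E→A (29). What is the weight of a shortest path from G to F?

7

Checking several routes:
G - F: 10
G - B - A - F: 11 + 4 + 4 = 19
G - A - F: 3 + 4 = 7
G - A - E - F: 3 + 12 + 6 = 21
The minimum is 7.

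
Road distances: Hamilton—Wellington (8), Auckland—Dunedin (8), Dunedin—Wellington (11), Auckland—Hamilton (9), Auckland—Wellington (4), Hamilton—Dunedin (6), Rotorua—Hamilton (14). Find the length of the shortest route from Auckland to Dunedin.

8

A few of the Auckland→Dunedin routes:
Auckland→Hamilton→Dunedin: 9 + 6 = 15
Auckland→Dunedin: 8
Auckland→Wellington→Dunedin: 4 + 11 = 15
The minimum is 8.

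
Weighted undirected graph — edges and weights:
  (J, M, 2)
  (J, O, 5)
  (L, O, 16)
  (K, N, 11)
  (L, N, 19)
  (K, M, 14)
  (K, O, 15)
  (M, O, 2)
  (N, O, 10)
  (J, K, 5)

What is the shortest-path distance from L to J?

20

Comparing a few candidate routes:
L → N → O → J: 19 + 10 + 5 = 34
L → O → J: 16 + 5 = 21
L → N → O → M → J: 19 + 10 + 2 + 2 = 33
L → O → M → J: 16 + 2 + 2 = 20
The minimum is 20.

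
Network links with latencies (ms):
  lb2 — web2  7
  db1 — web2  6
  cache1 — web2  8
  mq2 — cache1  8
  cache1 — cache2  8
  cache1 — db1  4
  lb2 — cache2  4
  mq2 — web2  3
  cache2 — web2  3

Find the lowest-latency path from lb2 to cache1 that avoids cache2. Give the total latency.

15

Paths from lb2 to cache1 avoiding cache2:
lb2 → web2 → db1 → cache1: 7 + 6 + 4 = 17
lb2 → web2 → cache1: 7 + 8 = 15
lb2 → web2 → mq2 → cache1: 7 + 3 + 8 = 18
Best route has total 15 ms.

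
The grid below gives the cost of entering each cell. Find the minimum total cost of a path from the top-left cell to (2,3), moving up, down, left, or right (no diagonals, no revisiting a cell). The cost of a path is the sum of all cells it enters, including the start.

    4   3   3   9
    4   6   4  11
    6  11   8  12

34

Take [0,0]→[0,1]→[0,2]→[1,2]→[2,2]→[2,3] for a total of 4 + 3 + 3 + 4 + 8 + 12 = 34.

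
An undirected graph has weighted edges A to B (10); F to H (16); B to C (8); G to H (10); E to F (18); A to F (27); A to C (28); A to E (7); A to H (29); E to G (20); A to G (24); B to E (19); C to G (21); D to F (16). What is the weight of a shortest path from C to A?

Comparing a few candidate routes:
C → G → A: 21 + 24 = 45
C → A: 28
C → B → A: 8 + 10 = 18
C → G → E → A: 21 + 20 + 7 = 48
C → B → E → A: 8 + 19 + 7 = 34
The minimum is 18.

18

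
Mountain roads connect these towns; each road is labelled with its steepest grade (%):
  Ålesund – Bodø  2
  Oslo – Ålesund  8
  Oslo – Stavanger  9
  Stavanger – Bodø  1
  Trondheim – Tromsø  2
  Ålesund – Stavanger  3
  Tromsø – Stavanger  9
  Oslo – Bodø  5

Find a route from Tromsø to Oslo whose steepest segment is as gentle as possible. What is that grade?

9

A few of the Tromsø→Oslo routes:
Tromsø-Stavanger-Bodø-Ålesund-Oslo: max(9, 1, 2, 8) = 9
Tromsø-Stavanger-Bodø-Oslo: max(9, 1, 5) = 9
Tromsø-Stavanger-Oslo: max(9, 9) = 9
Best route has worst link 9%.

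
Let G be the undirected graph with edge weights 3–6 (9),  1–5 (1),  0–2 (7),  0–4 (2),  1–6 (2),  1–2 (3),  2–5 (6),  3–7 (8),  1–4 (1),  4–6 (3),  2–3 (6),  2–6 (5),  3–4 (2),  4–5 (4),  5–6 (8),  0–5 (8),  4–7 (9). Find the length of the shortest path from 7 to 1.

10

Comparing a few candidate routes:
7-3-4-1: 8 + 2 + 1 = 11
7-4-6-1: 9 + 3 + 2 = 14
7-4-5-1: 9 + 4 + 1 = 14
7-3-4-5-1: 8 + 2 + 4 + 1 = 15
7-4-1: 9 + 1 = 10
Best route has total 10.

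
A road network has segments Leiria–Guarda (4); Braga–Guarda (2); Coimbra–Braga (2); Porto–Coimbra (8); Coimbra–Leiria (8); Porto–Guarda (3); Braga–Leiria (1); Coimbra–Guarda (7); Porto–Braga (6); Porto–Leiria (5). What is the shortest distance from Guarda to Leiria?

3

A few of the Guarda→Leiria routes:
Guarda -> Porto -> Braga -> Leiria: 3 + 6 + 1 = 10
Guarda -> Porto -> Leiria: 3 + 5 = 8
Guarda -> Leiria: 4
Guarda -> Braga -> Leiria: 2 + 1 = 3
Shortest: 3 km.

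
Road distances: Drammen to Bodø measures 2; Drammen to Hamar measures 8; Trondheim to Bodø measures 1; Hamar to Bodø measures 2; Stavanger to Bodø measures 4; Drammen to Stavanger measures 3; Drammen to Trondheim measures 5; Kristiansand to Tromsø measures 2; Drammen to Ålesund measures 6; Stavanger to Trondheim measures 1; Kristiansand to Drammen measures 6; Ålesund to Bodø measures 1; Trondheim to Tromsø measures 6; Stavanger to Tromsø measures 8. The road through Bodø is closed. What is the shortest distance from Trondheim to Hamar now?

Some routes from Trondheim to Hamar avoiding Bodø:
Trondheim→Tromsø→Kristiansand→Drammen→Hamar: 6 + 2 + 6 + 8 = 22
Trondheim→Drammen→Hamar: 5 + 8 = 13
Trondheim→Stavanger→Drammen→Hamar: 1 + 3 + 8 = 12
Shortest: 12.

12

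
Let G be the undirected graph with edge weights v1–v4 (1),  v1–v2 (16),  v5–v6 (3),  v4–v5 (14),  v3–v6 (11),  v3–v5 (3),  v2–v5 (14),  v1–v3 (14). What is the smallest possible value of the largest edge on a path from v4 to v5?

14

Paths from v4 to v5:
v4-v5: max(14) = 14
v4-v1-v3-v5: max(1, 14, 3) = 14
v4-v1-v2-v5: max(1, 16, 14) = 16
v4-v1-v3-v6-v5: max(1, 14, 11, 3) = 14
The minimum achievable maximum is 14.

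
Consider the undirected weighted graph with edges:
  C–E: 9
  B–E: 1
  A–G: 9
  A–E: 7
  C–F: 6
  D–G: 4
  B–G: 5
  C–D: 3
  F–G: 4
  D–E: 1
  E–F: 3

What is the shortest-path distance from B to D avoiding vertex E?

Candidate routes:
B-G-D: 5 + 4 = 9
B-G-F-C-D: 5 + 4 + 6 + 3 = 18
Shortest: 9.

9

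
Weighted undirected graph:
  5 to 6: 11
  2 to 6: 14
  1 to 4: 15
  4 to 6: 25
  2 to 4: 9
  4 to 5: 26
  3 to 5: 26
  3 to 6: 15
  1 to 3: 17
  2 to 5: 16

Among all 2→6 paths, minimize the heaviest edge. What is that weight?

Checking several routes:
2 → 4 → 1 → 3 → 5 → 6: max(9, 15, 17, 26, 11) = 26
2 → 4 → 6: max(9, 25) = 25
2 → 6: max(14) = 14
2 → 4 → 1 → 3 → 6: max(9, 15, 17, 15) = 17
2 → 5 → 6: max(16, 11) = 16
Smallest bottleneck: 14.

14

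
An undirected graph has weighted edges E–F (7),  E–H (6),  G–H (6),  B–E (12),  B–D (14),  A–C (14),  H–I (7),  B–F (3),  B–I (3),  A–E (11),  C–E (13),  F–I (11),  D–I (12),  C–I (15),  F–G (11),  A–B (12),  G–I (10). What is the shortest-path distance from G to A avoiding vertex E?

25

A few of the G→A routes:
G -> F -> B -> A: 11 + 3 + 12 = 26
G -> I -> B -> A: 10 + 3 + 12 = 25
G -> I -> F -> B -> A: 10 + 11 + 3 + 12 = 36
G -> F -> I -> B -> A: 11 + 11 + 3 + 12 = 37
G -> H -> I -> B -> A: 6 + 7 + 3 + 12 = 28
The minimum is 25.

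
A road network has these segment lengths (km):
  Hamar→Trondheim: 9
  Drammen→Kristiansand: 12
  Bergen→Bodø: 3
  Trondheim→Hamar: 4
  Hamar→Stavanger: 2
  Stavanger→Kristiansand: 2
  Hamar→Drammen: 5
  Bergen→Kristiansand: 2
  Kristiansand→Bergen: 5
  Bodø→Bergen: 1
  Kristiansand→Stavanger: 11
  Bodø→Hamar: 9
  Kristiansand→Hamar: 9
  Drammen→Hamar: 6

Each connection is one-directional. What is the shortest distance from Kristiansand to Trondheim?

18

Candidate routes:
Kristiansand - Bergen - Bodø - Hamar - Trondheim: 5 + 3 + 9 + 9 = 26
Kristiansand - Hamar - Trondheim: 9 + 9 = 18
Best route has total 18 km.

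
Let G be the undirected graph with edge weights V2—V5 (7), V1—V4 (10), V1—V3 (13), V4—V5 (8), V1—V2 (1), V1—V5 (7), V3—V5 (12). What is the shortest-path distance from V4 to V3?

20

Comparing a few candidate routes:
V4 -> V5 -> V3: 8 + 12 = 20
V4 -> V5 -> V1 -> V3: 8 + 7 + 13 = 28
V4 -> V1 -> V5 -> V3: 10 + 7 + 12 = 29
V4 -> V1 -> V3: 10 + 13 = 23
The minimum is 20.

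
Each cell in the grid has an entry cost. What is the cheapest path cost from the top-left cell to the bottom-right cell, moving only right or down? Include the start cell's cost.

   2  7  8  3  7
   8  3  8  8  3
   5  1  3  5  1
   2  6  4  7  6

28

One optimal route is [0,0] [0,1] [1,1] [2,1] [2,2] [2,3] [2,4] [3,4].
Its cost is 2 + 7 + 3 + 1 + 3 + 5 + 1 + 6 = 28.
(Top row then right column would cost 37.)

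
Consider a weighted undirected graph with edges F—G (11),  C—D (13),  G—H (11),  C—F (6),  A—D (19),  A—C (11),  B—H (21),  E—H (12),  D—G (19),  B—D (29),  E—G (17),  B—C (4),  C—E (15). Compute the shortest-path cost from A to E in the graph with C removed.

Paths from A to E avoiding C:
A→D→G→H→E: 19 + 19 + 11 + 12 = 61
A→D→B→H→G→E: 19 + 29 + 21 + 11 + 17 = 97
A→D→B→H→E: 19 + 29 + 21 + 12 = 81
A→D→G→E: 19 + 19 + 17 = 55
Shortest: 55.

55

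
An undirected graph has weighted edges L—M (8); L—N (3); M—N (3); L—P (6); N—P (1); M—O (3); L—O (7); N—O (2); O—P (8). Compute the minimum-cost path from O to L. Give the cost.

5

A few of the O→L routes:
O - N - P - L: 2 + 1 + 6 = 9
O - L: 7
O - N - L: 2 + 3 = 5
Best route has total 5.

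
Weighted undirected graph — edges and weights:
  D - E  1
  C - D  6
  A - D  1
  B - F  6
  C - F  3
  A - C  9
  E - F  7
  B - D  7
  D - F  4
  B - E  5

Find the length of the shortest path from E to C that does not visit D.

10

Candidate routes:
E -> F -> C: 7 + 3 = 10
E -> B -> F -> C: 5 + 6 + 3 = 14
Best route has total 10.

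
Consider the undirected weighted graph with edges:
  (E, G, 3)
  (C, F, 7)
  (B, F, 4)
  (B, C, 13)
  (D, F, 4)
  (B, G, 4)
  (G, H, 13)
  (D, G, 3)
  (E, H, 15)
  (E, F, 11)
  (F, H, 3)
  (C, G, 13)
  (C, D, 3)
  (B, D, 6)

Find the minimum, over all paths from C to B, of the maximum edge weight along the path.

Comparing a few candidate routes:
C -> D -> F -> B: max(3, 4, 4) = 4
C -> D -> G -> B: max(3, 3, 4) = 4
C -> D -> B: max(3, 6) = 6
The minimum achievable maximum is 4.

4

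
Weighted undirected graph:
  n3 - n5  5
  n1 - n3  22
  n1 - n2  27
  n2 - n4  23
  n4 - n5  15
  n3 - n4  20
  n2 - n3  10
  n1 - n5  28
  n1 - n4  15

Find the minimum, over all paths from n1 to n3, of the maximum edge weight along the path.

15

Comparing a few candidate routes:
n1-n4-n5-n3: max(15, 15, 5) = 15
n1-n4-n2-n3: max(15, 23, 10) = 23
n1-n2-n4-n5-n3: max(27, 23, 15, 5) = 27
n1-n4-n3: max(15, 20) = 20
n1-n3: max(22) = 22
The minimum achievable maximum is 15.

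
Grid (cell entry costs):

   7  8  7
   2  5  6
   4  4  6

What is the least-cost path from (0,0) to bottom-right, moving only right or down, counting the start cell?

Path r0c0 r1c0 r2c0 r2c1 r2c2: 7 + 2 + 4 + 4 + 6 = 23.

23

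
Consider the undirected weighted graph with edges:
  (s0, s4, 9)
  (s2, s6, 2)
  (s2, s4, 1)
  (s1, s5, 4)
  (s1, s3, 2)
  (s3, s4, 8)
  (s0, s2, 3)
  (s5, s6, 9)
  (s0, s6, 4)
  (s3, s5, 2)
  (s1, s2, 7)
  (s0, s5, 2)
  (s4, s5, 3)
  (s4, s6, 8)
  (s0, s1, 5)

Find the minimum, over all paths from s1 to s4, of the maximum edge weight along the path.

3

Checking several routes:
s1-s3-s5-s4: max(2, 2, 3) = 3
s1-s5-s0-s6-s2-s4: max(4, 2, 4, 2, 1) = 4
s1-s5-s4: max(4, 3) = 4
s1-s3-s5-s0-s2-s4: max(2, 2, 2, 3, 1) = 3
The minimum achievable maximum is 3.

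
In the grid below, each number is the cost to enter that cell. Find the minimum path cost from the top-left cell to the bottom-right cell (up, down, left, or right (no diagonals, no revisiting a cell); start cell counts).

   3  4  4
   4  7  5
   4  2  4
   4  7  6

Cheapest: [0,0]→[1,0]→[2,0]→[2,1]→[2,2]→[3,2]
  3 + 4 + 4 + 2 + 4 + 6 = 23

23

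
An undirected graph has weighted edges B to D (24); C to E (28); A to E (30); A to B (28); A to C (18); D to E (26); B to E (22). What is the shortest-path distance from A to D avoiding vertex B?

56

Paths from A to D avoiding B:
A - C - E - D: 18 + 28 + 26 = 72
A - E - D: 30 + 26 = 56
Best route has total 56.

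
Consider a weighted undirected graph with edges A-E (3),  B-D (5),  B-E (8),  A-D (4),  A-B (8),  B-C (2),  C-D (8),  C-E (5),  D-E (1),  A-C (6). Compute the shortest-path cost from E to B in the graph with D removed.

Routes from E to B avoiding D:
E-C-B: 5 + 2 = 7
E-C-A-B: 5 + 6 + 8 = 19
E-B: 8
E-A-B: 3 + 8 = 11
E-A-C-B: 3 + 6 + 2 = 11
The minimum is 7.

7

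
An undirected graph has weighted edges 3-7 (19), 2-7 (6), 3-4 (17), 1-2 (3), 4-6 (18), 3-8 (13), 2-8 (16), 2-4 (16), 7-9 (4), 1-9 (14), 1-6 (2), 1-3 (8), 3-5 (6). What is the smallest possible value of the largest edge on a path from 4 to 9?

16

Comparing a few candidate routes:
4-2-8-3-1-9: max(16, 16, 13, 8, 14) = 16
4-3-1-9: max(17, 8, 14) = 17
4-2-7-9: max(16, 6, 4) = 16
4-2-1-9: max(16, 3, 14) = 16
Smallest bottleneck: 16.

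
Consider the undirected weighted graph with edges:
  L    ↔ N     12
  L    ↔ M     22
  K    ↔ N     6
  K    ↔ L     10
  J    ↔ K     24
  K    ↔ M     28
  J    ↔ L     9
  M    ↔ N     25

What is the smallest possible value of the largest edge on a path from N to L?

10

Some routes from N to L:
N → M → L: max(25, 22) = 25
N → L: max(12) = 12
N → K → J → L: max(6, 24, 9) = 24
N → M → K → L: max(25, 28, 10) = 28
N → K → M → L: max(6, 28, 22) = 28
N → K → L: max(6, 10) = 10
The minimum achievable maximum is 10.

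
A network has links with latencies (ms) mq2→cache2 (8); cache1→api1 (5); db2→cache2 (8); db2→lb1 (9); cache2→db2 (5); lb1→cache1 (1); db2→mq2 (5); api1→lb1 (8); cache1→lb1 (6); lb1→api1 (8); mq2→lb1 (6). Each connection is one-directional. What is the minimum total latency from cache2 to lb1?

14

Paths from cache2 to lb1:
cache2 → db2 → mq2 → lb1: 5 + 5 + 6 = 16
cache2 → db2 → lb1: 5 + 9 = 14
Best route has total 14 ms.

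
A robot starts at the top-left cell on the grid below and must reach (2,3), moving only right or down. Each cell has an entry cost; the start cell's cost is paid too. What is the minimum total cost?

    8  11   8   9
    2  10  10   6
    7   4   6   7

One optimal route is (0,0) -> (1,0) -> (2,0) -> (2,1) -> (2,2) -> (2,3).
Its cost is 8 + 2 + 7 + 4 + 6 + 7 = 34.

34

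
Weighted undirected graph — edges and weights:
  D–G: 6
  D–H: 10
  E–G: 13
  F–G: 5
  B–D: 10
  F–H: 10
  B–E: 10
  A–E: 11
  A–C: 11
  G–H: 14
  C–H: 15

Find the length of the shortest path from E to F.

18

Some routes from E to F:
E-A-C-H-F: 11 + 11 + 15 + 10 = 47
E-B-D-G-F: 10 + 10 + 6 + 5 = 31
E-B-D-H-F: 10 + 10 + 10 + 10 = 40
E-G-F: 13 + 5 = 18
E-G-H-F: 13 + 14 + 10 = 37
E-G-D-H-F: 13 + 6 + 10 + 10 = 39
Best route has total 18.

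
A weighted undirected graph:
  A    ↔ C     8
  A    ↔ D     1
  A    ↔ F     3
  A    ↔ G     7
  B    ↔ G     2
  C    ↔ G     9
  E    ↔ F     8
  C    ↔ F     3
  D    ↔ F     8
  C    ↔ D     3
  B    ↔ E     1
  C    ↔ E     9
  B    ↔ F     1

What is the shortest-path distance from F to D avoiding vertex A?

Comparing a few candidate routes:
F - B - G - C - D: 1 + 2 + 9 + 3 = 15
F - C - D: 3 + 3 = 6
F - B - E - C - D: 1 + 1 + 9 + 3 = 14
F - E - C - D: 8 + 9 + 3 = 20
F - D: 8
Shortest: 6.

6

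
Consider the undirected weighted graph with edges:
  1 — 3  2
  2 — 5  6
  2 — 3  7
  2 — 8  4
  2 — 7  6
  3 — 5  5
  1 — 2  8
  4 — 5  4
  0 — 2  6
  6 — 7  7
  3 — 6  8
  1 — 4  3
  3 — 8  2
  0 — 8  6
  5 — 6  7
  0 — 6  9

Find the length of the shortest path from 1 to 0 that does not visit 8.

A few of the 1→0 routes:
1 -> 2 -> 0: 8 + 6 = 14
1 -> 4 -> 5 -> 2 -> 0: 3 + 4 + 6 + 6 = 19
1 -> 3 -> 2 -> 0: 2 + 7 + 6 = 15
Shortest: 14.

14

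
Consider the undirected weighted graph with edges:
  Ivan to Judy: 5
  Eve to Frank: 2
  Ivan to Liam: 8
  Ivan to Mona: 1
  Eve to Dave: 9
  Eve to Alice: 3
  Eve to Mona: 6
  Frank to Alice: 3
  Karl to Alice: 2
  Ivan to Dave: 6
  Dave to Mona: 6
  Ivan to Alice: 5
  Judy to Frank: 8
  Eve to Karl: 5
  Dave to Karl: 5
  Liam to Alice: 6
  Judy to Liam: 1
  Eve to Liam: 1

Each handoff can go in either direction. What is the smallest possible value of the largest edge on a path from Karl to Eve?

3

A few of the Karl→Eve routes:
Karl→Alice→Eve: max(2, 3) = 3
Karl→Eve: max(5) = 5
Karl→Alice→Ivan→Judy→Liam→Eve: max(2, 5, 5, 1, 1) = 5
Karl→Alice→Frank→Eve: max(2, 3, 2) = 3
The minimum achievable maximum is 3.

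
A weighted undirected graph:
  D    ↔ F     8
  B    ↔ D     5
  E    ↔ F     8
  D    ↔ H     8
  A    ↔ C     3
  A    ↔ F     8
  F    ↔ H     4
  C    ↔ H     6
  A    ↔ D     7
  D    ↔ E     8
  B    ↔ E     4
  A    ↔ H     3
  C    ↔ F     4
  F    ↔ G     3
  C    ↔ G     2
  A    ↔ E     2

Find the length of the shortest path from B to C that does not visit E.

Comparing a few candidate routes:
B→D→H→A→C: 5 + 8 + 3 + 3 = 19
B→D→F→C: 5 + 8 + 4 = 17
B→D→H→C: 5 + 8 + 6 = 19
B→D→A→C: 5 + 7 + 3 = 15
B→D→F→G→C: 5 + 8 + 3 + 2 = 18
Shortest: 15.

15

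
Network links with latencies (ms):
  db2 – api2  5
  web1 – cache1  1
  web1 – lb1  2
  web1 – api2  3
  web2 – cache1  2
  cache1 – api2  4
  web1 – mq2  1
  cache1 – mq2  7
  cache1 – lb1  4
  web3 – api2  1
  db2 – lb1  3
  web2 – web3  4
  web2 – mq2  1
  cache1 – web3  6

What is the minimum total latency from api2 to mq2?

4

Some routes from api2 to mq2:
api2 -> cache1 -> web2 -> mq2: 4 + 2 + 1 = 7
api2 -> web3 -> web2 -> cache1 -> web1 -> mq2: 1 + 4 + 2 + 1 + 1 = 9
api2 -> cache1 -> web1 -> mq2: 4 + 1 + 1 = 6
api2 -> web1 -> mq2: 3 + 1 = 4
api2 -> web3 -> web2 -> mq2: 1 + 4 + 1 = 6
api2 -> web1 -> cache1 -> web2 -> mq2: 3 + 1 + 2 + 1 = 7
Best route has total 4 ms.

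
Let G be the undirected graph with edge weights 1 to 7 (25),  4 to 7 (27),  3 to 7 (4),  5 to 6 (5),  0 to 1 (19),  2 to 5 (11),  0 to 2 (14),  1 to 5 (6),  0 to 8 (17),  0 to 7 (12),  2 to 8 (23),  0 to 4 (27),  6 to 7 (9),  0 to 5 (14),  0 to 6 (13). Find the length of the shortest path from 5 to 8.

31

Some routes from 5 to 8:
5→0→8: 14 + 17 = 31
5→2→8: 11 + 23 = 34
5→6→0→8: 5 + 13 + 17 = 35
Shortest: 31.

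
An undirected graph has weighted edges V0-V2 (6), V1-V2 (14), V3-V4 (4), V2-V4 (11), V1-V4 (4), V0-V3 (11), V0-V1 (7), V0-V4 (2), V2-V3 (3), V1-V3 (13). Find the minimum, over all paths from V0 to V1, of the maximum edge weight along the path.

Comparing a few candidate routes:
V0→V1: max(7) = 7
V0→V4→V1: max(2, 4) = 4
V0→V2→V3→V4→V1: max(6, 3, 4, 4) = 6
Smallest bottleneck: 4.

4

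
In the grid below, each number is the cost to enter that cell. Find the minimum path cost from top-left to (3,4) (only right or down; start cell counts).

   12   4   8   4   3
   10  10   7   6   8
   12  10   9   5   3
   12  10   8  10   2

44

Take (0,0) → (0,1) → (0,2) → (0,3) → (0,4) → (1,4) → (2,4) → (3,4) for a total of 12 + 4 + 8 + 4 + 3 + 8 + 3 + 2 = 44.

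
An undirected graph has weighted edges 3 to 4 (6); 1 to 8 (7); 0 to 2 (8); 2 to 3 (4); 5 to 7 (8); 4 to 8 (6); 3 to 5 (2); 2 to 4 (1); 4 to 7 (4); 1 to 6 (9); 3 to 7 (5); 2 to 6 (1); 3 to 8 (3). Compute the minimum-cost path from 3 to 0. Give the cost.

A few of the 3→0 routes:
3 -> 2 -> 0: 4 + 8 = 12
3 -> 8 -> 4 -> 2 -> 0: 3 + 6 + 1 + 8 = 18
3 -> 4 -> 2 -> 0: 6 + 1 + 8 = 15
3 -> 7 -> 4 -> 2 -> 0: 5 + 4 + 1 + 8 = 18
The minimum is 12.

12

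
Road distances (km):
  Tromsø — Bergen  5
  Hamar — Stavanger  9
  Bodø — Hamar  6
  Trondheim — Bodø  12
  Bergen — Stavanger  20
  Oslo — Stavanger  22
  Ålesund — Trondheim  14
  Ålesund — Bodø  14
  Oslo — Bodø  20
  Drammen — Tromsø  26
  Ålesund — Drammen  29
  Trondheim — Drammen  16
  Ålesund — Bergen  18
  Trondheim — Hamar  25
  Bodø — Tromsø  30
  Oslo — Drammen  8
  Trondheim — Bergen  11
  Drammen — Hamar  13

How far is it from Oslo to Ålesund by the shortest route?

34

Some routes from Oslo to Ålesund:
Oslo - Drammen - Hamar - Bodø - Ålesund: 8 + 13 + 6 + 14 = 41
Oslo - Drammen - Trondheim - Ålesund: 8 + 16 + 14 = 38
Oslo - Bodø - Ålesund: 20 + 14 = 34
Oslo - Drammen - Ålesund: 8 + 29 = 37
Shortest: 34 km.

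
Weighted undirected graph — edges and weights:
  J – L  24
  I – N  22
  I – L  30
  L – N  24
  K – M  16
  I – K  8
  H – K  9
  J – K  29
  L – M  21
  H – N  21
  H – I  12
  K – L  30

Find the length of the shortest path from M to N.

45

Some routes from M to N:
M-L-N: 21 + 24 = 45
M-K-H-N: 16 + 9 + 21 = 46
M-K-L-N: 16 + 30 + 24 = 70
M-K-I-H-N: 16 + 8 + 12 + 21 = 57
M-K-I-N: 16 + 8 + 22 = 46
M-K-H-I-N: 16 + 9 + 12 + 22 = 59
Shortest: 45.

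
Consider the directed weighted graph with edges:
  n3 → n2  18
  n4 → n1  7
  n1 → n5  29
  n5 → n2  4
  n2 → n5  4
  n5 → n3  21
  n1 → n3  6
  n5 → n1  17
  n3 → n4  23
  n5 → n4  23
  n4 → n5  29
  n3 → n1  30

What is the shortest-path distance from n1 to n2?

24

Routes from n1 to n2:
n1 → n3 → n2: 6 + 18 = 24
n1 → n3 → n4 → n5 → n2: 6 + 23 + 29 + 4 = 62
n1 → n5 → n3 → n2: 29 + 21 + 18 = 68
n1 → n5 → n2: 29 + 4 = 33
Best route has total 24.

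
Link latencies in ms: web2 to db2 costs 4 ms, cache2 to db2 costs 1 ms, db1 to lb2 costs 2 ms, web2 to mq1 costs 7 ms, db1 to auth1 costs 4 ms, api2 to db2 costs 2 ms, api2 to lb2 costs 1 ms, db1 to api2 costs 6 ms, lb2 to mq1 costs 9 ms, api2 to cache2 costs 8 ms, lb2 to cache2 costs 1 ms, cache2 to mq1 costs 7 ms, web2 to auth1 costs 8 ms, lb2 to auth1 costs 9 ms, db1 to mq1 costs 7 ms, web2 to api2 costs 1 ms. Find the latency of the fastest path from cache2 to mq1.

7

A few of the cache2→mq1 routes:
cache2 -> lb2 -> mq1: 1 + 9 = 10
cache2 -> db2 -> api2 -> web2 -> mq1: 1 + 2 + 1 + 7 = 11
cache2 -> mq1: 7
cache2 -> lb2 -> api2 -> web2 -> mq1: 1 + 1 + 1 + 7 = 10
cache2 -> lb2 -> db1 -> mq1: 1 + 2 + 7 = 10
The minimum is 7 ms.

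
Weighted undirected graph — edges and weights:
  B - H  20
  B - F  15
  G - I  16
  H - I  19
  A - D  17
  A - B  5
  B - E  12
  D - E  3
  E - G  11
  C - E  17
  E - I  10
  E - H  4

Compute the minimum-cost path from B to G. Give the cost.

Comparing a few candidate routes:
B-A-D-E-G: 5 + 17 + 3 + 11 = 36
B-H-E-I-G: 20 + 4 + 10 + 16 = 50
B-E-G: 12 + 11 = 23
B-H-E-G: 20 + 4 + 11 = 35
B-E-I-G: 12 + 10 + 16 = 38
Best route has total 23.

23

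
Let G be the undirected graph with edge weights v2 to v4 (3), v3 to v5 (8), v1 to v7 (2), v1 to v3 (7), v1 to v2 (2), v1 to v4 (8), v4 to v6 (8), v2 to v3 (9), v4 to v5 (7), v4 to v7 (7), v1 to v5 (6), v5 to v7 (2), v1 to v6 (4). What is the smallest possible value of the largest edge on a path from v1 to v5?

Comparing a few candidate routes:
v1-v2-v4-v5: max(2, 3, 7) = 7
v1-v5: max(6) = 6
v1-v7-v5: max(2, 2) = 2
The minimum achievable maximum is 2.

2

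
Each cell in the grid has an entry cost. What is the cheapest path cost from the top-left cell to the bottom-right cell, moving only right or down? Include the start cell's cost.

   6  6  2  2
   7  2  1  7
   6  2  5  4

One optimal route is [0,0] → [0,1] → [0,2] → [1,2] → [2,2] → [2,3].
Its cost is 6 + 6 + 2 + 1 + 5 + 4 = 24.

24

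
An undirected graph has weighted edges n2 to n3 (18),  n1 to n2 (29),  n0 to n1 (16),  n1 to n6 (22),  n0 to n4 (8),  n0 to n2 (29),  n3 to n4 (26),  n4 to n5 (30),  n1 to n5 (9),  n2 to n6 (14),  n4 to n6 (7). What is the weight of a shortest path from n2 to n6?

Comparing a few candidate routes:
n2 - n3 - n4 - n6: 18 + 26 + 7 = 51
n2 - n0 - n4 - n6: 29 + 8 + 7 = 44
n2 - n1 - n6: 29 + 22 = 51
n2 - n6: 14
Best route has total 14.

14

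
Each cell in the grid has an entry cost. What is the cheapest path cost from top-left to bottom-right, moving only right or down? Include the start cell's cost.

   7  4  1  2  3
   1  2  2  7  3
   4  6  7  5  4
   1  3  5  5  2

26

One optimal route is (0,0) (0,1) (0,2) (0,3) (0,4) (1,4) (2,4) (3,4).
Its cost is 7 + 4 + 1 + 2 + 3 + 3 + 4 + 2 = 26.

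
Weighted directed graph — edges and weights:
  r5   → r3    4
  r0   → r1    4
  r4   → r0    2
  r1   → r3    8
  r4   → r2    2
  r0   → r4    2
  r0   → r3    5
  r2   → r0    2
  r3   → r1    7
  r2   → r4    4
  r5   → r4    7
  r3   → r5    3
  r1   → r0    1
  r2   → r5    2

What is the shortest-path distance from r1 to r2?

5

Routes from r1 to r2:
r1 - r0 - r3 - r5 - r4 - r2: 1 + 5 + 3 + 7 + 2 = 18
r1 - r0 - r4 - r2: 1 + 2 + 2 = 5
r1 - r3 - r5 - r4 - r2: 8 + 3 + 7 + 2 = 20
The minimum is 5.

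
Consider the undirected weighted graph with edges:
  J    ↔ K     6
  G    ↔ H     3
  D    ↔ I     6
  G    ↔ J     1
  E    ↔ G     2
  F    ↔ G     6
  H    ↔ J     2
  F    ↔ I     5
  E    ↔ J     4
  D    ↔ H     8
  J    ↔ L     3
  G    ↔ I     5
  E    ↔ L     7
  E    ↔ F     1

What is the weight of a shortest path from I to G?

5

Comparing a few candidate routes:
I - F - G: 5 + 6 = 11
I - F - E - G: 5 + 1 + 2 = 8
I - F - E - J - G: 5 + 1 + 4 + 1 = 11
I - G: 5
The minimum is 5.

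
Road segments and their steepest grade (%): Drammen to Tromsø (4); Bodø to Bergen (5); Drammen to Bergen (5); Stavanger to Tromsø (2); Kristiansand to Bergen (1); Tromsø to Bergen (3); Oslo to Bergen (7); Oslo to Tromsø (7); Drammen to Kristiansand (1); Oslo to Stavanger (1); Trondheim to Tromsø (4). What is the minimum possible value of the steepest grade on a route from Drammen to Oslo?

3

Comparing a few candidate routes:
Drammen-Kristiansand-Bergen-Tromsø-Stavanger-Oslo: max(1, 1, 3, 2, 1) = 3
Drammen-Tromsø-Stavanger-Oslo: max(4, 2, 1) = 4
Drammen-Bergen-Tromsø-Stavanger-Oslo: max(5, 3, 2, 1) = 5
The minimum achievable maximum is 3%.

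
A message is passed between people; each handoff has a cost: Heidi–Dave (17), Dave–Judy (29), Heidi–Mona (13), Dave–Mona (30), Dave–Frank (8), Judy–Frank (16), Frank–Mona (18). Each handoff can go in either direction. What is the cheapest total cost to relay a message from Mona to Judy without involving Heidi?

Paths from Mona to Judy avoiding Heidi:
Mona - Frank - Dave - Judy: 18 + 8 + 29 = 55
Mona - Dave - Judy: 30 + 29 = 59
Mona - Dave - Frank - Judy: 30 + 8 + 16 = 54
Mona - Frank - Judy: 18 + 16 = 34
The minimum is 34.

34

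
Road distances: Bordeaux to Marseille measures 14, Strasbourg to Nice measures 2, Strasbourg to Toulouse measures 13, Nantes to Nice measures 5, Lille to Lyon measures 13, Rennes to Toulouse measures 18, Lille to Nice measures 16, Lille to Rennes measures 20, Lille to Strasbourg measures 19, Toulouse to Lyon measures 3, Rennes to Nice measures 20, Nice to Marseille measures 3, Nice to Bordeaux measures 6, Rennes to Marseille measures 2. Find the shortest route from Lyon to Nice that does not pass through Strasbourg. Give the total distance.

Checking several routes:
Lyon -> Lille -> Nice: 13 + 16 = 29
Lyon -> Toulouse -> Rennes -> Marseille -> Nice: 3 + 18 + 2 + 3 = 26
Lyon -> Toulouse -> Rennes -> Marseille -> Bordeaux -> Nice: 3 + 18 + 2 + 14 + 6 = 43
Lyon -> Toulouse -> Rennes -> Nice: 3 + 18 + 20 = 41
Lyon -> Lille -> Rennes -> Marseille -> Nice: 13 + 20 + 2 + 3 = 38
Best route has total 26.

26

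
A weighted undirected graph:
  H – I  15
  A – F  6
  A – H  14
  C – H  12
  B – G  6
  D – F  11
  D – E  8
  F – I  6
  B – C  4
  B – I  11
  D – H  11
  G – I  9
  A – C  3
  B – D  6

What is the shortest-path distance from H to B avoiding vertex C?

17

Comparing a few candidate routes:
H -> I -> B: 15 + 11 = 26
H -> I -> G -> B: 15 + 9 + 6 = 30
H -> D -> B: 11 + 6 = 17
The minimum is 17.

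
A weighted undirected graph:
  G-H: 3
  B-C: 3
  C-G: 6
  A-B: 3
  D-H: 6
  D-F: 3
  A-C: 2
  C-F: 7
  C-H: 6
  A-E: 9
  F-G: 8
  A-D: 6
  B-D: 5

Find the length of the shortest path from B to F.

Comparing a few candidate routes:
B - D - F: 5 + 3 = 8
B - C - F: 3 + 7 = 10
B - A - C - F: 3 + 2 + 7 = 12
B - C - G - F: 3 + 6 + 8 = 17
B - C - A - D - F: 3 + 2 + 6 + 3 = 14
B - A - D - F: 3 + 6 + 3 = 12
Best route has total 8.

8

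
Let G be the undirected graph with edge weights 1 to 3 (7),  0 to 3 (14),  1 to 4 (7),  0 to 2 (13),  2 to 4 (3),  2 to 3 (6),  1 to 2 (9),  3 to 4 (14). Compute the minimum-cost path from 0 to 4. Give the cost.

16

Comparing a few candidate routes:
0 → 3 → 2 → 4: 14 + 6 + 3 = 23
0 → 2 → 4: 13 + 3 = 16
0 → 3 → 1 → 2 → 4: 14 + 7 + 9 + 3 = 33
0 → 2 → 1 → 4: 13 + 9 + 7 = 29
0 → 3 → 4: 14 + 14 = 28
0 → 3 → 1 → 4: 14 + 7 + 7 = 28
Shortest: 16.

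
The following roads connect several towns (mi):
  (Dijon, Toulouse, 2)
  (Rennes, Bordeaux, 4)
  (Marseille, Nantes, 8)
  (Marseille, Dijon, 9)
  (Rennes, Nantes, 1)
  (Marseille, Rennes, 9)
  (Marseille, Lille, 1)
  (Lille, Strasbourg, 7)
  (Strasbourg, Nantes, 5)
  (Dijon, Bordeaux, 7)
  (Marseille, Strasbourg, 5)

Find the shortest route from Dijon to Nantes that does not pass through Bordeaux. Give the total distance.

Candidate routes:
Dijon - Marseille - Lille - Strasbourg - Nantes: 9 + 1 + 7 + 5 = 22
Dijon - Marseille - Rennes - Nantes: 9 + 9 + 1 = 19
Dijon - Marseille - Nantes: 9 + 8 = 17
Dijon - Marseille - Strasbourg - Nantes: 9 + 5 + 5 = 19
Shortest: 17 mi.

17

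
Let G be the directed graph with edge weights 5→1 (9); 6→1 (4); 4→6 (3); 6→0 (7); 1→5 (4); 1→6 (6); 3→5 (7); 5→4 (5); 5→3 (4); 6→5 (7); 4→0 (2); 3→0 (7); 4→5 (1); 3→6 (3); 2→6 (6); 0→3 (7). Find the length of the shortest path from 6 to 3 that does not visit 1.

11

Paths from 6 to 3 avoiding 1:
6 - 5 - 3: 7 + 4 = 11
6 - 5 - 4 - 0 - 3: 7 + 5 + 2 + 7 = 21
6 - 0 - 3: 7 + 7 = 14
Shortest: 11.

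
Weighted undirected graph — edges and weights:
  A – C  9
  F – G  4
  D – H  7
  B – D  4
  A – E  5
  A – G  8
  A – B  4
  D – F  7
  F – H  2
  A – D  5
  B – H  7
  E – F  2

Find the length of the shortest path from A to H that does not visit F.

11

Routes from A to H avoiding F:
A → D → H: 5 + 7 = 12
A → B → H: 4 + 7 = 11
A → D → B → H: 5 + 4 + 7 = 16
A → B → D → H: 4 + 4 + 7 = 15
Shortest: 11.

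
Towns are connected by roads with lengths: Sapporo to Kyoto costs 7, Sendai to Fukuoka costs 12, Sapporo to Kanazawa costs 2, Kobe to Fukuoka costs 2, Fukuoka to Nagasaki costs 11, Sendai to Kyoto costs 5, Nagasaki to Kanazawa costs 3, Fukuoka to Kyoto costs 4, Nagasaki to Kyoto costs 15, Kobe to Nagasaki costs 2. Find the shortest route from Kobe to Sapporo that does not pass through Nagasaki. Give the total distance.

13

Paths from Kobe to Sapporo avoiding Nagasaki:
Kobe→Fukuoka→Kyoto→Sapporo: 2 + 4 + 7 = 13
Kobe→Fukuoka→Sendai→Kyoto→Sapporo: 2 + 12 + 5 + 7 = 26
Shortest: 13.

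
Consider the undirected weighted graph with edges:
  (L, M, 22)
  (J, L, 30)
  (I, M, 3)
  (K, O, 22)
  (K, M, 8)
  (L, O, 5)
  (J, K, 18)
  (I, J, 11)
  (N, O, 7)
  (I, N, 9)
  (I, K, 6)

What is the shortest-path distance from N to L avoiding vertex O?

Some routes from N to L avoiding O:
N -> I -> K -> M -> L: 9 + 6 + 8 + 22 = 45
N -> I -> K -> J -> L: 9 + 6 + 18 + 30 = 63
N -> I -> J -> L: 9 + 11 + 30 = 50
N -> I -> M -> L: 9 + 3 + 22 = 34
Shortest: 34.

34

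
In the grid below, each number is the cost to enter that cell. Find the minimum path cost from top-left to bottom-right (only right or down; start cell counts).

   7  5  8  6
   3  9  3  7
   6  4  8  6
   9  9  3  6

Take (0,0) → (1,0) → (2,0) → (2,1) → (2,2) → (3,2) → (3,3) for a total of 7 + 3 + 6 + 4 + 8 + 3 + 6 = 37.

37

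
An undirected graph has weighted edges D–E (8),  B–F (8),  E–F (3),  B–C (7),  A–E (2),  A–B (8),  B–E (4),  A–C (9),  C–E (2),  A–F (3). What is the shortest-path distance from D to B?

Some routes from D to B:
D → E → B: 8 + 4 = 12
D → E → F → B: 8 + 3 + 8 = 19
D → E → F → A → B: 8 + 3 + 3 + 8 = 22
D → E → A → F → B: 8 + 2 + 3 + 8 = 21
D → E → A → B: 8 + 2 + 8 = 18
D → E → C → B: 8 + 2 + 7 = 17
The minimum is 12.

12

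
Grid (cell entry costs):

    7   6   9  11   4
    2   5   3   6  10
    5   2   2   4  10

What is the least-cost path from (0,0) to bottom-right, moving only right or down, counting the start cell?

32

Cheapest: r0c0→r1c0→r1c1→r2c1→r2c2→r2c3→r2c4
  7 + 2 + 5 + 2 + 2 + 4 + 10 = 32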